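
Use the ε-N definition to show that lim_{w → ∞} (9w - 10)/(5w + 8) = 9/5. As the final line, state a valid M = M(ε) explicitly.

Suppose ε > 0. We seek M > 0 such that w > M implies |(9w - 10)/(5w + 8) − (9/5)| < ε.
(9w - 10)/(5w + 8) − (9/5) = (5(9w - 10) − 9(5w + 8)) / (5(5w + 8)) = -122/(5(5w + 8)).
For w > 0 we have 5w + 8 > 5w, so |(9w - 10)/(5w + 8) − (9/5)| = 122/(5(5w + 8)) < 122/(5·5w) = (122/25)/w.
Thus |(9w - 10)/(5w + 8) − (9/5)| < ε whenever w > (122/25)/ε.
Take M = (122/25)/ε. If w > M then |(9w - 10)/(5w + 8) − (9/5)| < (122/25)/w < ε.

M = (122/25)/ε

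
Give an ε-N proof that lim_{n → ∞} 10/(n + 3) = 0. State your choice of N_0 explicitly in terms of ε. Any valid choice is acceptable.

Let ε > 0. For n ≥ 1, |10/(n + 3) − 0| = 10/(n + 3) ≤ 10/n.
We need 10/n < ε, i.e. n > 10/ε.
Take N_0 = 10/ε. If n > N_0 then |10/(n + 3)| ≤ 10/n < ε.

N_0 = 10/ε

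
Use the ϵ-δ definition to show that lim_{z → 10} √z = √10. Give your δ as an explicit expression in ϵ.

δ = min(10, √10·ϵ)

Let ϵ > 0. We want δ > 0 such that 0 < |z − 10| < δ implies |√z − √10| < ϵ.
Multiplying by the conjugate, |√z − √10| = |z − 10|/(√z + √10).
Restrict δ ≤ 10 so that |z − 10| < 10 forces z > 0, and then √z + √10 > √10.
Hence |√z − √10| < |z − 10|/√10, which is < ϵ once |z − 10| < √10·ϵ.
Take δ = min(10, √10·ϵ). If 0 < |z − 10| < δ then z > 0 and |√z − √10| < |z − 10|/√10 < ϵ.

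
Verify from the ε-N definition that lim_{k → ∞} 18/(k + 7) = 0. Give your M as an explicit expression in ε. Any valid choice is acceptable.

Let ε > 0 be given. For k ≥ 1, |18/(k + 7) − 0| = 18/(k + 7) ≤ 18/k.
We need 18/k < ε, i.e. k > 18/ε.
Take M = 18/ε. If k > M then |18/(k + 7)| ≤ 18/k < ε.

M = 18/ε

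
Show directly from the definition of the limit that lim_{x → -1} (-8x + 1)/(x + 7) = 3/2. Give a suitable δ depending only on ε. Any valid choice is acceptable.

Let ε > 0 be given. We want δ > 0 with 0 < |x + 1| < δ ⇒ |(-8x + 1)/(x + 7) − (3/2)| < ε.
Combining over a common denominator, (-8x + 1)/(x + 7) − (3/2) = [(-8x + 1)·6 − 9·(x + 7)] / [6·(x + 7)] = -57(x + 1) / (6(x + 7)).
So |(-8x + 1)/(x + 7) − (3/2)| = 57|x + 1| / (6·|x + 7|).
Restrict δ ≤ 3. Then |x + 1| < 3 gives |x + 7| = |(x + 1) + 6| ≥ 6 − 3 = 3.
Hence |(-8x + 1)/(x + 7) − (3/2)| < 57|x + 1|/(6·3) = (19/6)|x + 1|, which is < ε once |x + 1| < (6/19)ε.
Take δ = min(3, (6/19)ε). Then 0 < |x + 1| < δ forces both bounds, so |(-8x + 1)/(x + 7) − (3/2)| < ε.

δ = min(3, (6/19)ε)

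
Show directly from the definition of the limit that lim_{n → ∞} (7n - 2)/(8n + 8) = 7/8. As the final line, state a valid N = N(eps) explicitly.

N = (9/8)/eps

Let eps > 0 be given. For n ≥ 1, |(7n - 2)/(8n + 8) − (7/8)| = |-72|/(8(8n + 8)) = 72/(8(8n + 8)).
Since 8n + 8 ≥ 8n for n ≥ 1, this is ≤ 72/(8·8n) = (9/8)/n.
So |(7n - 2)/(8n + 8) − (7/8)| < eps whenever n > (9/8)/eps.
Take N = (9/8)/eps. If n > N then |(7n - 2)/(8n + 8) − (7/8)| ≤ (9/8)/n < eps.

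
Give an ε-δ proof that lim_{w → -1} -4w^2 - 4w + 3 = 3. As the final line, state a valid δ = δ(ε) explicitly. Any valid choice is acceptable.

δ = min(1, ε/8)

Fix ε > 0. We want δ > 0 such that 0 < |w + 1| < δ implies |(-4w^2 - 4w + 3) − 3| < ε.
(-4w^2 - 4w + 3) − 3 = -4w^2 - 4w = (w + 1)(-4w).
So |(-4w^2 - 4w + 3) − 3| = |w + 1|·|-4w|.
Require δ ≤ 1. Then |w + 1| < 1 gives |w| < 2, and by the triangle inequality |-4w| ≤ 4·2 = 8.
Hence |(-4w^2 - 4w + 3) − 3| ≤ 8|w + 1| < ε provided |w + 1| < ε/8.
Take δ = min(1, ε/8). Then 0 < |w + 1| < δ gives both |w + 1| < 1 and |w + 1| < ε/8, so |(-4w^2 - 4w + 3) − 3| < ε.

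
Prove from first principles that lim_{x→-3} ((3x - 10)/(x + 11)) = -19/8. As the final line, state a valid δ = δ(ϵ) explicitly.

δ = min(4, (32/43)ϵ)

Suppose ϵ > 0. We want δ > 0 with 0 < |x + 3| < δ ⇒ |(3x - 10)/(x + 11) + 19/8| < ϵ.
Combining over a common denominator, (3x - 10)/(x + 11) + 19/8 = [(3x - 10)·8 − (-19)·(x + 11)] / [8·(x + 11)] = 43(x + 3) / (8(x + 11)).
So |(3x - 10)/(x + 11) + 19/8| = 43|x + 3| / (8·|x + 11|).
Require δ ≤ 4, so |x + 11| ≥ |8| − |x + 3| > 8 − 4 = 4.
Hence |(3x - 10)/(x + 11) + 19/8| < 43|x + 3|/(8·4) = (43/32)|x + 3|, which is < ϵ once |x + 3| < (32/43)ϵ.
Take δ = min(4, (32/43)ϵ). Then 0 < |x + 3| < δ forces both bounds, so |(3x - 10)/(x + 11) + 19/8| < ϵ.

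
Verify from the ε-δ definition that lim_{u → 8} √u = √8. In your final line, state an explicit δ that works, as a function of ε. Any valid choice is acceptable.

δ = min(8, √8·ε)

Fix ε > 0. We want δ > 0 such that 0 < |u − 8| < δ implies |√u − √8| < ε.
Multiplying by the conjugate, |√u − √8| = |u − 8|/(√u + √8).
Restrict δ ≤ 8 so that |u − 8| < 8 forces u > 0, and then √u + √8 > √8.
Hence |√u − √8| < |u − 8|/√8, which is < ε once |u − 8| < √8·ε.
Take δ = min(8, √8·ε). If 0 < |u − 8| < δ then u > 0 and |√u − √8| < |u − 8|/√8 < ε.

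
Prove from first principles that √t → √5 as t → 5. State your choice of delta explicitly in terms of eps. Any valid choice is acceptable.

Let eps > 0 be given. We want delta > 0 such that 0 < |t − 5| < delta implies |√t − √5| < eps.
Rationalise: √t − √5 = (t − 5)/(√t + √5), so |√t − √5| = |t − 5|/(√t + √5).
Restrict delta ≤ 5 so that |t − 5| < 5 forces t > 0, and then √t + √5 > √5.
Hence |√t − √5| < |t − 5|/√5, which is < eps once |t − 5| < √5·eps.
Take delta = min(5, √5·eps). If 0 < |t − 5| < delta then t > 0 and |√t − √5| < |t − 5|/√5 < eps.

delta = min(5, √5·eps)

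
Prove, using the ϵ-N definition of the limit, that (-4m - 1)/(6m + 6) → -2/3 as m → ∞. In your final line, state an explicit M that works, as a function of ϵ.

M = (1/2)/ϵ

Suppose ϵ > 0. For m ≥ 1, |(-4m - 1)/(6m + 6) + 2/3| = |18|/(6(6m + 6)) = 18/(6(6m + 6)).
Since 6m + 6 ≥ 6m for m ≥ 1, this is ≤ 18/(6·6m) = (1/2)/m.
So |(-4m - 1)/(6m + 6) + 2/3| < ϵ whenever m > (1/2)/ϵ.
Take M = (1/2)/ϵ. If m > M then |(-4m - 1)/(6m + 6) + 2/3| ≤ (1/2)/m < ϵ.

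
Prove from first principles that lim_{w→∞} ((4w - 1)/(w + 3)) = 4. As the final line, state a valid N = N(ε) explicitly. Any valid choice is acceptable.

N = 13/ε

Fix ε > 0. We seek N > 0 such that w > N implies |(4w - 1)/(w + 3) − 4| < ε.
(4w - 1)/(w + 3) − 4 = ((4w - 1) − 4(w + 3)) / ((w + 3)) = -13/((w + 3)).
For w > 0 we have w + 3 > w, so |(4w - 1)/(w + 3) − 4| = 13/((w + 3)) < 13/(w) = 13/w.
Thus |(4w - 1)/(w + 3) − 4| < ε whenever w > 13/ε.
Take N = 13/ε. If w > N then |(4w - 1)/(w + 3) − 4| < 13/w < ε.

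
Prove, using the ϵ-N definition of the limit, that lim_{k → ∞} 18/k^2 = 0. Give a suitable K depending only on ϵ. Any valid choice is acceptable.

K = (18/ϵ)^{1/2}

Let ϵ > 0. For k ≥ 1, |18/k^2 − 0| = 18/k^2.
18/k^2 < ϵ ⇔ k^2 > 18/ϵ ⇔ k > (18/ϵ)^{1/2}.
Take K = (18/ϵ)^{1/2}. Then k > K implies 18/k^2 < ϵ.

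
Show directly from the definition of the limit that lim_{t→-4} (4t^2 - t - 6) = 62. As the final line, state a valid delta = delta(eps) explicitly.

Let eps > 0 be given. We want delta > 0 such that 0 < |t + 4| < delta implies |(4t^2 - t - 6) − 62| < eps.
(4t^2 - t - 6) − 62 = 4t^2 - t - 68 = (t + 4)(4t - 17).
So |(4t^2 - t - 6) − 62| = |t + 4|·|4t - 17|.
Assume first that |t + 4| < 1, so |t| < 5. Then |4t - 17| ≤ 4·5 + 17 = 37.
Hence |(4t^2 - t - 6) − 62| ≤ 37|t + 4| < eps provided |t + 4| < eps/37.
Take delta = min(1, eps/37). Then 0 < |t + 4| < delta gives both |t + 4| < 1 and |t + 4| < eps/37, so |(4t^2 - t - 6) − 62| < eps.

delta = min(1, eps/37)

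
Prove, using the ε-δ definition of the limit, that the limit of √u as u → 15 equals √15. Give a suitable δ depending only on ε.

Let ε > 0 be given. We want δ > 0 such that 0 < |u − 15| < δ implies |√u − √15| < ε.
Rationalise: √u − √15 = (u − 15)/(√u + √15), so |√u − √15| = |u − 15|/(√u + √15).
Restrict δ ≤ 15 so that |u − 15| < 15 forces u > 0, and then √u + √15 > √15.
Hence |√u − √15| < |u − 15|/√15, which is < ε once |u − 15| < √15·ε.
Take δ = min(15, √15·ε). If 0 < |u − 15| < δ then u > 0 and |√u − √15| < |u − 15|/√15 < ε.

δ = min(15, √15·ε)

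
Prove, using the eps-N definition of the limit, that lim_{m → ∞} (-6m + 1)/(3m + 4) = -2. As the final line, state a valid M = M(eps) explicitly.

M = 3/eps

Suppose eps > 0. For m ≥ 1, |(-6m + 1)/(3m + 4) + 2| = |27|/(3(3m + 4)) = 27/(3(3m + 4)).
Since 3m + 4 ≥ 3m for m ≥ 1, this is ≤ 27/(3·3m) = 3/m.
So |(-6m + 1)/(3m + 4) + 2| < eps whenever m > 3/eps.
Take M = 3/eps. If m > M then |(-6m + 1)/(3m + 4) + 2| ≤ 3/m < eps.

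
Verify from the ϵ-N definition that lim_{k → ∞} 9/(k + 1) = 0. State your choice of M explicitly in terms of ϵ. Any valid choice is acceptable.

Let ϵ > 0. For k ≥ 1, |9/(k + 1) − 0| = 9/(k + 1) ≤ 9/k.
We need 9/k < ϵ, i.e. k > 9/ϵ.
Take M = 9/ϵ. If k > M then |9/(k + 1)| ≤ 9/k < ϵ.

M = 9/ϵ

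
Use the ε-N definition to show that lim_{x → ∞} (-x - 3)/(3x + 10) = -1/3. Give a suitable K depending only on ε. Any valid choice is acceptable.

K = (1/9)/ε

Fix ε > 0. We seek K > 0 such that x > K implies |(-x - 3)/(3x + 10) + 1/3| < ε.
(-x - 3)/(3x + 10) + 1/3 = (3(-x - 3) − (-1)(3x + 10)) / (3(3x + 10)) = 1/(3(3x + 10)).
For x > 0 we have 3x + 10 > 3x, so |(-x - 3)/(3x + 10) + 1/3| = 1/(3(3x + 10)) < 1/(3·3x) = (1/9)/x.
Thus |(-x - 3)/(3x + 10) + 1/3| < ε whenever x > (1/9)/ε.
Take K = (1/9)/ε. If x > K then |(-x - 3)/(3x + 10) + 1/3| < (1/9)/x < ε.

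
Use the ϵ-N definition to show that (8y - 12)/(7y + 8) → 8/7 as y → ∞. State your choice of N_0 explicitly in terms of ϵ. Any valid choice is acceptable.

Fix ϵ > 0. We seek N_0 > 0 such that y > N_0 implies |(8y - 12)/(7y + 8) − (8/7)| < ϵ.
(8y - 12)/(7y + 8) − (8/7) = (7(8y - 12) − 8(7y + 8)) / (7(7y + 8)) = -148/(7(7y + 8)).
For y > 0 we have 7y + 8 > 7y, so |(8y - 12)/(7y + 8) − (8/7)| = 148/(7(7y + 8)) < 148/(7·7y) = (148/49)/y.
Thus |(8y - 12)/(7y + 8) − (8/7)| < ϵ whenever y > (148/49)/ϵ.
Take N_0 = (148/49)/ϵ. If y > N_0 then |(8y - 12)/(7y + 8) − (8/7)| < (148/49)/y < ϵ.

N_0 = (148/49)/ϵ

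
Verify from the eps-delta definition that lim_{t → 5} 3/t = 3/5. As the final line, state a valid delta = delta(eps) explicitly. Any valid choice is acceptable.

delta = min(5/2, (25/6)eps)

Fix eps > 0. We seek delta > 0 such that 0 < |t − 5| < delta implies |3/t − (3/5)| < eps.
|3/t − (3/5)| = 3·|5 − t|/(5·|t|) = 3|t − 5|/(5|t|).
Require delta ≤ 5/2 so that |t| > 5 − 5/2 = 5/2, hence 5|t| > 25/2.
Then |3/t − (3/5)| < 3|t − 5|/(25/2), which is < eps when |t − 5| < (25/6)eps.
Take delta = min(5/2, (25/6)eps). Then 0 < |t − 5| < delta gives both |t − 5| < 5/2 and |t − 5| < (25/6)eps, so |3/t − (3/5)| < eps.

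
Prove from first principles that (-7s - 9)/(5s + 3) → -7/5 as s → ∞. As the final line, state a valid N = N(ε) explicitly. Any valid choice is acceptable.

Let ε > 0. We seek N > 0 such that s > N implies |(-7s - 9)/(5s + 3) + 7/5| < ε.
(-7s - 9)/(5s + 3) + 7/5 = (5(-7s - 9) − (-7)(5s + 3)) / (5(5s + 3)) = -24/(5(5s + 3)).
For s > 0 we have 5s + 3 > 5s, so |(-7s - 9)/(5s + 3) + 7/5| = 24/(5(5s + 3)) < 24/(5·5s) = (24/25)/s.
Thus |(-7s - 9)/(5s + 3) + 7/5| < ε whenever s > (24/25)/ε.
Take N = (24/25)/ε. If s > N then |(-7s - 9)/(5s + 3) + 7/5| < (24/25)/s < ε.

N = (24/25)/ε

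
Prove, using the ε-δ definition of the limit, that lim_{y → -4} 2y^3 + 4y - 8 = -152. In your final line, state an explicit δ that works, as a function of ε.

Let ε > 0 be given. We want δ > 0 such that 0 < |y + 4| < δ implies |(2y^3 + 4y - 8) + 152| < ε.
(2y^3 + 4y - 8) + 152 = 2y^3 + 4y + 144 = (y + 4)(2y^2 - 8y + 36).
So |(2y^3 + 4y - 8) + 152| = |y + 4|·|2y^2 - 8y + 36|.
Require δ ≤ 1. Then |y + 4| < 1 gives |y| < 5, and by the triangle inequality |2y^2 - 8y + 36| ≤ 2·5^2 + 8·5 + 36 = 126.
Hence |(2y^3 + 4y - 8) + 152| ≤ 126|y + 4| < ε provided |y + 4| < ε/126.
Take δ = min(1, ε/126). Then 0 < |y + 4| < δ gives both |y + 4| < 1 and |y + 4| < ε/126, so |(2y^3 + 4y - 8) + 152| < ε.

δ = min(1, ε/126)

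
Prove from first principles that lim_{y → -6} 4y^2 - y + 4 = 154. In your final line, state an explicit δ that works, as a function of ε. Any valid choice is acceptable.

δ = min(1, ε/53)

Let ε > 0. We want δ > 0 such that 0 < |y + 6| < δ implies |(4y^2 - y + 4) − 154| < ε.
(4y^2 - y + 4) − 154 = 4y^2 - y - 150 = (y + 6)(4y - 25).
So |(4y^2 - y + 4) − 154| = |y + 6|·|4y - 25|.
Require δ ≤ 1. Then |y + 6| < 1 gives |y| < 7, and by the triangle inequality |4y - 25| ≤ 4·7 + 25 = 53.
Hence |(4y^2 - y + 4) − 154| ≤ 53|y + 6| < ε provided |y + 6| < ε/53.
Take δ = min(1, ε/53). Then 0 < |y + 6| < δ gives both |y + 6| < 1 and |y + 6| < ε/53, so |(4y^2 - y + 4) − 154| < ε.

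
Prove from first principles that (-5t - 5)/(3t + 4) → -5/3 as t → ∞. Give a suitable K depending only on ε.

K = (5/9)/ε

Fix ε > 0. We seek K > 0 such that t > K implies |(-5t - 5)/(3t + 4) + 5/3| < ε.
(-5t - 5)/(3t + 4) + 5/3 = (3(-5t - 5) − (-5)(3t + 4)) / (3(3t + 4)) = 5/(3(3t + 4)).
For t > 0 we have 3t + 4 > 3t, so |(-5t - 5)/(3t + 4) + 5/3| = 5/(3(3t + 4)) < 5/(3·3t) = (5/9)/t.
Thus |(-5t - 5)/(3t + 4) + 5/3| < ε whenever t > (5/9)/ε.
Take K = (5/9)/ε. If t > K then |(-5t - 5)/(3t + 4) + 5/3| < (5/9)/t < ε.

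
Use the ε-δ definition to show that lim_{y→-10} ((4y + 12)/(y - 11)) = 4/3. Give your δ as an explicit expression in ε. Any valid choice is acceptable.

δ = min(21/2, (63/16)ε)

Fix ε > 0. We want δ > 0 with 0 < |y + 10| < δ ⇒ |(4y + 12)/(y - 11) − (4/3)| < ε.
Combining over a common denominator, (4y + 12)/(y - 11) − (4/3) = [(4y + 12)·(-21) − (-28)·(y - 11)] / [(-21)·(y - 11)] = -56(y + 10) / ((-21)(y - 11)).
So |(4y + 12)/(y - 11) − (4/3)| = 56|y + 10| / (21·|y − 11|).
Restrict δ ≤ 21/2. Then |y + 10| < 21/2 gives |y − 11| = |(y + 10) + (-21)| ≥ 21 − 21/2 = 21/2.
Hence |(4y + 12)/(y - 11) − (4/3)| < 56|y + 10|/(21·(21/2)) = (16/63)|y + 10|, which is < ε once |y + 10| < (63/16)ε.
Take δ = min(21/2, (63/16)ε). Then 0 < |y + 10| < δ forces both bounds, so |(4y + 12)/(y - 11) − (4/3)| < ε.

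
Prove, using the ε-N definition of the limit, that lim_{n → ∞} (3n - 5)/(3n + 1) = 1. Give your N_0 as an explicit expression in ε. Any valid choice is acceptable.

N_0 = 2/ε

Let ε > 0 be given. For n ≥ 1, |(3n - 5)/(3n + 1) − 1| = |-18|/(3(3n + 1)) = 18/(3(3n + 1)).
Since 3n + 1 ≥ 3n for n ≥ 1, this is ≤ 18/(3·3n) = 2/n.
So |(3n - 5)/(3n + 1) − 1| < ε whenever n > 2/ε.
Take N_0 = 2/ε. If n > N_0 then |(3n - 5)/(3n + 1) − 1| ≤ 2/n < ε.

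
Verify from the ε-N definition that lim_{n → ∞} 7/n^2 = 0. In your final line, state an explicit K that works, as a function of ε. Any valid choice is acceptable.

Let ε > 0. For n ≥ 1, |7/n^2 − 0| = 7/n^2.
7/n^2 < ε ⇔ n^2 > 7/ε ⇔ n > (7/ε)^{1/2}.
Take K = (7/ε)^{1/2}. Then n > K implies 7/n^2 < ε.

K = (7/ε)^{1/2}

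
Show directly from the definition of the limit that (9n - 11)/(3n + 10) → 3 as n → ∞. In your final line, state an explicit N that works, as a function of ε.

N = (41/3)/ε

Let ε > 0 be given. For n ≥ 1, |(9n - 11)/(3n + 10) − 3| = |-123|/(3(3n + 10)) = 123/(3(3n + 10)).
Since 3n + 10 ≥ 3n for n ≥ 1, this is ≤ 123/(3·3n) = (41/3)/n.
So |(9n - 11)/(3n + 10) − 3| < ε whenever n > (41/3)/ε.
Take N = (41/3)/ε. If n > N then |(9n - 11)/(3n + 10) − 3| ≤ (41/3)/n < ε.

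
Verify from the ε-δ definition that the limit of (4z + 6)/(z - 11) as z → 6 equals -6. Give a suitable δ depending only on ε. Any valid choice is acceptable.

Let ε > 0. We want δ > 0 with 0 < |z − 6| < δ ⇒ |(4z + 6)/(z - 11) + 6| < ε.
Combining over a common denominator, (4z + 6)/(z - 11) + 6 = [(4z + 6)·(-5) − 30·(z - 11)] / [(-5)·(z - 11)] = -50(z − 6) / ((-5)(z - 11)).
So |(4z + 6)/(z - 11) + 6| = 50|z − 6| / (5·|z − 11|).
Require δ ≤ 5/2, so |z − 11| ≥ |-5| − |z − 6| > 5 − 5/2 = 5/2.
Hence |(4z + 6)/(z - 11) + 6| < 50|z − 6|/(5·(5/2)) = 4|z − 6|, which is < ε once |z − 6| < (1/4)ε.
Take δ = min(5/2, (1/4)ε). Then 0 < |z − 6| < δ forces both bounds, so |(4z + 6)/(z - 11) + 6| < ε.

δ = min(5/2, (1/4)ε)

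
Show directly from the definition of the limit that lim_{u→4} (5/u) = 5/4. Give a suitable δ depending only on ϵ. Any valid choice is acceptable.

Let ϵ > 0 be given. We seek δ > 0 such that 0 < |u − 4| < δ implies |5/u − (5/4)| < ϵ.
|5/u − (5/4)| = 5·|4 − u|/(4·|u|) = 5|u − 4|/(4|u|).
Require δ ≤ 2 so that |u| > 4 − 2 = 2, hence 4|u| > 8.
Then |5/u − (5/4)| < 5|u − 4|/8, which is < ϵ when |u − 4| < (8/5)ϵ.
Take δ = min(2, (8/5)ϵ). Then 0 < |u − 4| < δ gives both |u − 4| < 2 and |u − 4| < (8/5)ϵ, so |5/u − (5/4)| < ϵ.

δ = min(2, (8/5)ϵ)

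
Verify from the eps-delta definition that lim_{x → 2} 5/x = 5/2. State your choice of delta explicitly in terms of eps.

delta = min(1, (2/5)eps)

Let eps > 0. We seek delta > 0 such that 0 < |x − 2| < delta implies |5/x − (5/2)| < eps.
|5/x − (5/2)| = 5·|2 − x|/(2·|x|) = 5|x − 2|/(2|x|).
Restrict delta ≤ 1. Then |x − 2| < 1 gives |x| > 1, so 2|x| > 2.
Then |5/x − (5/2)| < 5|x − 2|/2, which is < eps when |x − 2| < (2/5)eps.
Take delta = min(1, (2/5)eps). Then 0 < |x − 2| < delta gives both |x − 2| < 1 and |x − 2| < (2/5)eps, so |5/x − (5/2)| < eps.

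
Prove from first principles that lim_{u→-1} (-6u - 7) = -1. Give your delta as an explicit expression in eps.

delta = eps/6

Let eps > 0. We need delta > 0 so that 0 < |u + 1| < delta implies |(-6u - 7) + 1| < eps.
Since (-6u - 7) + 1 = -6(u + 1), we have |(-6u - 7) + 1| = 6|u + 1|.
Thus it suffices that |u + 1| < eps/6.
Take delta = eps/6. If 0 < |u + 1| < delta then |(-6u - 7) + 1| = 6|u + 1| < 6·(eps/6) = eps.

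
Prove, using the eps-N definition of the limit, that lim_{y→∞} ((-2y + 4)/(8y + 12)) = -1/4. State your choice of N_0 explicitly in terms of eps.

N_0 = (7/8)/eps

Let eps > 0 be given. We seek N_0 > 0 such that y > N_0 implies |(-2y + 4)/(8y + 12) + 1/4| < eps.
(-2y + 4)/(8y + 12) + 1/4 = (8(-2y + 4) − (-2)(8y + 12)) / (8(8y + 12)) = 56/(8(8y + 12)).
For y > 0 we have 8y + 12 > 8y, so |(-2y + 4)/(8y + 12) + 1/4| = 56/(8(8y + 12)) < 56/(8·8y) = (7/8)/y.
Thus |(-2y + 4)/(8y + 12) + 1/4| < eps whenever y > (7/8)/eps.
Take N_0 = (7/8)/eps. If y > N_0 then |(-2y + 4)/(8y + 12) + 1/4| < (7/8)/y < eps.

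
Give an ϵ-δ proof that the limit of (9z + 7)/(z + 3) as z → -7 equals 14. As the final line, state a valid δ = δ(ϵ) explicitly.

Let ϵ > 0 be given. We want δ > 0 with 0 < |z + 7| < δ ⇒ |(9z + 7)/(z + 3) − 14| < ϵ.
Combining over a common denominator, (9z + 7)/(z + 3) − 14 = [(9z + 7)·(-4) − (-56)·(z + 3)] / [(-4)·(z + 3)] = 20(z + 7) / ((-4)(z + 3)).
So |(9z + 7)/(z + 3) − 14| = 20|z + 7| / (4·|z + 3|).
Require δ ≤ 2, so |z + 3| ≥ |-4| − |z + 7| > 4 − 2 = 2.
Hence |(9z + 7)/(z + 3) − 14| < 20|z + 7|/(4·2) = (5/2)|z + 7|, which is < ϵ once |z + 7| < (2/5)ϵ.
Take δ = min(2, (2/5)ϵ). Then 0 < |z + 7| < δ forces both bounds, so |(9z + 7)/(z + 3) − 14| < ϵ.

δ = min(2, (2/5)ϵ)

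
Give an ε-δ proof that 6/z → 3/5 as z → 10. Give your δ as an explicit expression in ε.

Let ε > 0. We seek δ > 0 such that 0 < |z − 10| < δ implies |6/z − (3/5)| < ε.
|6/z − (3/5)| = 6·|10 − z|/(10·|z|) = 6|z − 10|/(10|z|).
Require δ ≤ 5 so that |z| > 10 − 5 = 5, hence 10|z| > 50.
Then |6/z − (3/5)| < 6|z − 10|/50, which is < ε when |z − 10| < (25/3)ε.
Take δ = min(5, (25/3)ε). Then 0 < |z − 10| < δ gives both |z − 10| < 5 and |z − 10| < (25/3)ε, so |6/z − (3/5)| < ε.

δ = min(5, (25/3)ε)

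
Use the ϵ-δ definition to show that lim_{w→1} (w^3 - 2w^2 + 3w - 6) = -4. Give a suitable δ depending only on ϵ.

Suppose ϵ > 0. We want δ > 0 such that 0 < |w − 1| < δ implies |(w^3 - 2w^2 + 3w - 6) + 4| < ϵ.
(w^3 - 2w^2 + 3w - 6) + 4 = w^3 - 2w^2 + 3w - 2 = (w − 1)(w^2 - w + 2).
So |(w^3 - 2w^2 + 3w - 6) + 4| = |w − 1|·|w^2 - w + 2|.
Require δ ≤ 1. Then |w − 1| < 1 gives |w| < 2, and by the triangle inequality |w^2 - w + 2| ≤ 2^2 + 2 + 2 = 8.
Hence |(w^3 - 2w^2 + 3w - 6) + 4| ≤ 8|w − 1| < ϵ provided |w − 1| < ϵ/8.
Take δ = min(1, ϵ/8). Then 0 < |w − 1| < δ gives both |w − 1| < 1 and |w − 1| < ϵ/8, so |(w^3 - 2w^2 + 3w - 6) + 4| < ϵ.

δ = min(1, ϵ/8)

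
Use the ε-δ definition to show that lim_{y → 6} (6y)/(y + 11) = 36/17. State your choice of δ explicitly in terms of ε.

δ = min(17/2, (289/132)ε)

Let ε > 0. We want δ > 0 with 0 < |y − 6| < δ ⇒ |(6y)/(y + 11) − (36/17)| < ε.
Combining over a common denominator, (6y)/(y + 11) − (36/17) = [(6y)·17 − 36·(y + 11)] / [17·(y + 11)] = 66(y − 6) / (17(y + 11)).
So |(6y)/(y + 11) − (36/17)| = 66|y − 6| / (17·|y + 11|).
Restrict δ ≤ 17/2. Then |y − 6| < 17/2 gives |y + 11| = |(y − 6) + 17| ≥ 17 − 17/2 = 17/2.
Hence |(6y)/(y + 11) − (36/17)| < 66|y − 6|/(17·(17/2)) = (132/289)|y − 6|, which is < ε once |y − 6| < (289/132)ε.
Take δ = min(17/2, (289/132)ε). Then 0 < |y − 6| < δ forces both bounds, so |(6y)/(y + 11) − (36/17)| < ε.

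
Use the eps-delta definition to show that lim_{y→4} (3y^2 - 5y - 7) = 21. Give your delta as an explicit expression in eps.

Suppose eps > 0. We want delta > 0 such that 0 < |y − 4| < delta implies |(3y^2 - 5y - 7) − 21| < eps.
(3y^2 - 5y - 7) − 21 = 3y^2 - 5y - 28 = (y − 4)(3y + 7).
So |(3y^2 - 5y - 7) − 21| = |y − 4|·|3y + 7|.
Require delta ≤ 1. Then |y − 4| < 1 gives |y| < 5, and by the triangle inequality |3y + 7| ≤ 3·5 + 7 = 22.
Hence |(3y^2 - 5y - 7) − 21| ≤ 22|y − 4| < eps provided |y − 4| < eps/22.
Choosing delta = min(1, eps/22) ensures both conditions, hence |(3y^2 - 5y - 7) − 21| < eps.

delta = min(1, eps/22)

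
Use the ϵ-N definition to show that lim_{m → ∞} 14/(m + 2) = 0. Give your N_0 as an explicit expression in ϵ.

Let ϵ > 0. For m ≥ 1, |14/(m + 2) − 0| = 14/(m + 2) ≤ 14/m.
We need 14/m < ϵ, i.e. m > 14/ϵ.
Take N_0 = 14/ϵ. If m > N_0 then |14/(m + 2)| ≤ 14/m < ϵ.

N_0 = 14/ϵ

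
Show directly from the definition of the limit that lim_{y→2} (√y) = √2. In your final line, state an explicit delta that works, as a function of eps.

Fix eps > 0. We want delta > 0 such that 0 < |y − 2| < delta implies |√y − √2| < eps.
Rationalise: √y − √2 = (y − 2)/(√y + √2), so |√y − √2| = |y − 2|/(√y + √2).
Restrict delta ≤ 2 so that |y − 2| < 2 forces y > 0, and then √y + √2 > √2.
Hence |√y − √2| < |y − 2|/√2, which is < eps once |y − 2| < √2·eps.
Take delta = min(2, √2·eps). If 0 < |y − 2| < delta then y > 0 and |√y − √2| < |y − 2|/√2 < eps.

delta = min(2, √2·eps)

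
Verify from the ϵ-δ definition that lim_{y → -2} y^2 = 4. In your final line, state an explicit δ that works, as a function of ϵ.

δ = min(2, ϵ/6)

Suppose ϵ > 0. We seek δ > 0 with 0 < |y + 2| < δ ⇒ |y^2 − 4| < ϵ.
Factor: y^2 − 4 = (y + 2)(y - 2), so |y^2 − 4| = |y + 2|·|y - 2|.
Impose δ ≤ 2 so that |y| < 4; then |y - 2| ≤ 6.
Hence |y^2 − 4| ≤ 6|y + 2|, which is < ϵ once |y + 2| < ϵ/6.
Take δ = min(2, ϵ/6). If 0 < |y + 2| < δ then both bounds hold and |y^2 − 4| ≤ 6|y + 2| < 6·(ϵ/6) = ϵ.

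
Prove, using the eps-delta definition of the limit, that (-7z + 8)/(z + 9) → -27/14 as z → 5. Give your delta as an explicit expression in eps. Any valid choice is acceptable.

Suppose eps > 0. We want delta > 0 with 0 < |z − 5| < delta ⇒ |(-7z + 8)/(z + 9) + 27/14| < eps.
Combining over a common denominator, (-7z + 8)/(z + 9) + 27/14 = [(-7z + 8)·14 − (-27)·(z + 9)] / [14·(z + 9)] = -71(z − 5) / (14(z + 9)).
So |(-7z + 8)/(z + 9) + 27/14| = 71|z − 5| / (14·|z + 9|).
Require delta ≤ 7, so |z + 9| ≥ |14| − |z − 5| > 14 − 7 = 7.
Hence |(-7z + 8)/(z + 9) + 27/14| < 71|z − 5|/(14·7) = (71/98)|z − 5|, which is < eps once |z − 5| < (98/71)eps.
Take delta = min(7, (98/71)eps). Then 0 < |z − 5| < delta forces both bounds, so |(-7z + 8)/(z + 9) + 27/14| < eps.

delta = min(7, (98/71)eps)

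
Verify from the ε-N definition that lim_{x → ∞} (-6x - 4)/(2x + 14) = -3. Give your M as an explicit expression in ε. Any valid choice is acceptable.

M = 19/ε

Suppose ε > 0. We seek M > 0 such that x > M implies |(-6x - 4)/(2x + 14) + 3| < ε.
(-6x - 4)/(2x + 14) + 3 = (2(-6x - 4) − (-6)(2x + 14)) / (2(2x + 14)) = 76/(2(2x + 14)).
For x > 0 we have 2x + 14 > 2x, so |(-6x - 4)/(2x + 14) + 3| = 76/(2(2x + 14)) < 76/(2·2x) = 19/x.
Thus |(-6x - 4)/(2x + 14) + 3| < ε whenever x > 19/ε.
Take M = 19/ε. If x > M then |(-6x - 4)/(2x + 14) + 3| < 19/x < ε.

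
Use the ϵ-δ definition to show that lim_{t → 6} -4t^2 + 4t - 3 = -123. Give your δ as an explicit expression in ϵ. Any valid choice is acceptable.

Suppose ϵ > 0. We want δ > 0 such that 0 < |t − 6| < δ implies |(-4t^2 + 4t - 3) + 123| < ϵ.
(-4t^2 + 4t - 3) + 123 = -4t^2 + 4t + 120 = (t − 6)(-4t - 20).
So |(-4t^2 + 4t - 3) + 123| = |t − 6|·|-4t - 20|.
Assume first that |t − 6| < 2, so |t| < 8. Then |-4t - 20| ≤ 4·8 + 20 = 52.
Hence |(-4t^2 + 4t - 3) + 123| ≤ 52|t − 6| < ϵ provided |t − 6| < ϵ/52.
Choosing δ = min(2, ϵ/52) ensures both conditions, hence |(-4t^2 + 4t - 3) + 123| < ϵ.

δ = min(2, ϵ/52)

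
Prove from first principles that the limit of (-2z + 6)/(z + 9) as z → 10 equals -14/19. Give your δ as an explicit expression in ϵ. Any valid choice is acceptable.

δ = min(19/2, (361/48)ϵ)

Suppose ϵ > 0. We want δ > 0 with 0 < |z − 10| < δ ⇒ |(-2z + 6)/(z + 9) + 14/19| < ϵ.
Combining over a common denominator, (-2z + 6)/(z + 9) + 14/19 = [(-2z + 6)·19 − (-14)·(z + 9)] / [19·(z + 9)] = -24(z − 10) / (19(z + 9)).
So |(-2z + 6)/(z + 9) + 14/19| = 24|z − 10| / (19·|z + 9|).
Restrict δ ≤ 19/2. Then |z − 10| < 19/2 gives |z + 9| = |(z − 10) + 19| ≥ 19 − 19/2 = 19/2.
Hence |(-2z + 6)/(z + 9) + 14/19| < 24|z − 10|/(19·(19/2)) = (48/361)|z − 10|, which is < ϵ once |z − 10| < (361/48)ϵ.
Take δ = min(19/2, (361/48)ϵ). Then 0 < |z − 10| < δ forces both bounds, so |(-2z + 6)/(z + 9) + 14/19| < ϵ.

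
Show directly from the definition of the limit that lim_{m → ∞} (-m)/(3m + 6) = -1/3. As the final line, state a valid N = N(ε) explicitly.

N = (2/3)/ε

Fix ε > 0. For m ≥ 1, |(-m)/(3m + 6) + 1/3| = |6|/(3(3m + 6)) = 6/(3(3m + 6)).
Since 3m + 6 ≥ 3m for m ≥ 1, this is ≤ 6/(3·3m) = (2/3)/m.
So |(-m)/(3m + 6) + 1/3| < ε whenever m > (2/3)/ε.
Take N = (2/3)/ε. If m > N then |(-m)/(3m + 6) + 1/3| ≤ (2/3)/m < ε.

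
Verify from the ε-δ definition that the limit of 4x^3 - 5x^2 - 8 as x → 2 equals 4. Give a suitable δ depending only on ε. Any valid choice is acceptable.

δ = min(1, ε/51)

Let ε > 0 be given. We want δ > 0 such that 0 < |x − 2| < δ implies |(4x^3 - 5x^2 - 8) − 4| < ε.
(4x^3 - 5x^2 - 8) − 4 = 4x^3 - 5x^2 - 12 = (x − 2)(4x^2 + 3x + 6).
So |(4x^3 - 5x^2 - 8) − 4| = |x − 2|·|4x^2 + 3x + 6|.
Assume first that |x − 2| < 1, so |x| < 3. Then |4x^2 + 3x + 6| ≤ 4·3^2 + 3·3 + 6 = 51.
Hence |(4x^3 - 5x^2 - 8) − 4| ≤ 51|x − 2| < ε provided |x − 2| < ε/51.
Choosing δ = min(1, ε/51) ensures both conditions, hence |(4x^3 - 5x^2 - 8) − 4| < ε.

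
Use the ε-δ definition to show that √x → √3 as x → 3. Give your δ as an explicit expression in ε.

δ = min(3, √3·ε)

Suppose ε > 0. We want δ > 0 such that 0 < |x − 3| < δ implies |√x − √3| < ε.
Rationalise: √x − √3 = (x − 3)/(√x + √3), so |√x − √3| = |x − 3|/(√x + √3).
Restrict δ ≤ 3 so that |x − 3| < 3 forces x > 0, and then √x + √3 > √3.
Hence |√x − √3| < |x − 3|/√3, which is < ε once |x − 3| < √3·ε.
Take δ = min(3, √3·ε). If 0 < |x − 3| < δ then x > 0 and |√x − √3| < |x − 3|/√3 < ε.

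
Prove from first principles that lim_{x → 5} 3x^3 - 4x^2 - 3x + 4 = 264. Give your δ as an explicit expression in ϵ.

δ = min(1, ϵ/226)

Suppose ϵ > 0. We want δ > 0 such that 0 < |x − 5| < δ implies |(3x^3 - 4x^2 - 3x + 4) − 264| < ϵ.
(3x^3 - 4x^2 - 3x + 4) − 264 = 3x^3 - 4x^2 - 3x - 260 = (x − 5)(3x^2 + 11x + 52).
So |(3x^3 - 4x^2 - 3x + 4) − 264| = |x − 5|·|3x^2 + 11x + 52|.
Require δ ≤ 1. Then |x − 5| < 1 gives |x| < 6, and by the triangle inequality |3x^2 + 11x + 52| ≤ 3·6^2 + 11·6 + 52 = 226.
Hence |(3x^3 - 4x^2 - 3x + 4) − 264| ≤ 226|x − 5| < ϵ provided |x − 5| < ϵ/226.
Choosing δ = min(1, ϵ/226) ensures both conditions, hence |(3x^3 - 4x^2 - 3x + 4) − 264| < ϵ.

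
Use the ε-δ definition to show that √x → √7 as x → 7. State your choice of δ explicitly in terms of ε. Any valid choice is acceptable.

δ = min(7, √7·ε)

Let ε > 0 be given. We want δ > 0 such that 0 < |x − 7| < δ implies |√x − √7| < ε.
Rationalise: √x − √7 = (x − 7)/(√x + √7), so |√x − √7| = |x − 7|/(√x + √7).
Restrict δ ≤ 7 so that |x − 7| < 7 forces x > 0, and then √x + √7 > √7.
Hence |√x − √7| < |x − 7|/√7, which is < ε once |x − 7| < √7·ε.
Take δ = min(7, √7·ε). If 0 < |x − 7| < δ then x > 0 and |√x − √7| < |x − 7|/√7 < ε.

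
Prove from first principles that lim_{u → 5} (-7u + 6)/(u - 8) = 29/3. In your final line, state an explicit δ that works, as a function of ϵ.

δ = min(3/2, (9/100)ϵ)

Let ϵ > 0. We want δ > 0 with 0 < |u − 5| < δ ⇒ |(-7u + 6)/(u - 8) − (29/3)| < ϵ.
Combining over a common denominator, (-7u + 6)/(u - 8) − (29/3) = [(-7u + 6)·(-3) − (-29)·(u - 8)] / [(-3)·(u - 8)] = 50(u − 5) / ((-3)(u - 8)).
So |(-7u + 6)/(u - 8) − (29/3)| = 50|u − 5| / (3·|u − 8|).
Restrict δ ≤ 3/2. Then |u − 5| < 3/2 gives |u − 8| = |(u − 5) + (-3)| ≥ 3 − 3/2 = 3/2.
Hence |(-7u + 6)/(u - 8) − (29/3)| < 50|u − 5|/(3·(3/2)) = (100/9)|u − 5|, which is < ϵ once |u − 5| < (9/100)ϵ.
Take δ = min(3/2, (9/100)ϵ). Then 0 < |u − 5| < δ forces both bounds, so |(-7u + 6)/(u - 8) − (29/3)| < ϵ.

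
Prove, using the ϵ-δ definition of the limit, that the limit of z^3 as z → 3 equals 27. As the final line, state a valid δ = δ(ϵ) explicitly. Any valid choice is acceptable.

δ = min(1, ϵ/37)

Fix ϵ > 0. We seek δ > 0 with 0 < |z − 3| < δ ⇒ |z^3 − 27| < ϵ.
Factor: z^3 − 27 = (z − 3)(z^2 + 3z + 9), so |z^3 − 27| = |z − 3|·|z^2 + 3z + 9|.
Restrict δ ≤ 1. Then |z − 3| < 1 gives |z| < 4, so by the triangle inequality |z^2 + 3z + 9| ≤ 4^2 + 3·4 + 9 = 37.
Hence |z^3 − 27| ≤ 37|z − 3|, which is < ϵ once |z − 3| < ϵ/37.
Take δ = min(1, ϵ/37). If 0 < |z − 3| < δ then both bounds hold and |z^3 − 27| ≤ 37|z − 3| < 37·(ϵ/37) = ϵ.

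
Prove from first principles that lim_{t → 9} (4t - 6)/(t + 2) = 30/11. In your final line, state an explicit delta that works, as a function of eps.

delta = min(11/2, (121/28)eps)

Let eps > 0 be given. We want delta > 0 with 0 < |t − 9| < delta ⇒ |(4t - 6)/(t + 2) − (30/11)| < eps.
Combining over a common denominator, (4t - 6)/(t + 2) − (30/11) = [(4t - 6)·11 − 30·(t + 2)] / [11·(t + 2)] = 14(t − 9) / (11(t + 2)).
So |(4t - 6)/(t + 2) − (30/11)| = 14|t − 9| / (11·|t + 2|).
Restrict delta ≤ 11/2. Then |t − 9| < 11/2 gives |t + 2| = |(t − 9) + 11| ≥ 11 − 11/2 = 11/2.
Hence |(4t - 6)/(t + 2) − (30/11)| < 14|t − 9|/(11·(11/2)) = (28/121)|t − 9|, which is < eps once |t − 9| < (121/28)eps.
Take delta = min(11/2, (121/28)eps). Then 0 < |t − 9| < delta forces both bounds, so |(4t - 6)/(t + 2) − (30/11)| < eps.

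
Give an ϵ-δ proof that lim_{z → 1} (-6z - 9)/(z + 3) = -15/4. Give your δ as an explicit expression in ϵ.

Fix ϵ > 0. We want δ > 0 with 0 < |z − 1| < δ ⇒ |(-6z - 9)/(z + 3) + 15/4| < ϵ.
Combining over a common denominator, (-6z - 9)/(z + 3) + 15/4 = [(-6z - 9)·4 − (-15)·(z + 3)] / [4·(z + 3)] = -9(z − 1) / (4(z + 3)).
So |(-6z - 9)/(z + 3) + 15/4| = 9|z − 1| / (4·|z + 3|).
Require δ ≤ 2, so |z + 3| ≥ |4| − |z − 1| > 4 − 2 = 2.
Hence |(-6z - 9)/(z + 3) + 15/4| < 9|z − 1|/(4·2) = (9/8)|z − 1|, which is < ϵ once |z − 1| < (8/9)ϵ.
Take δ = min(2, (8/9)ϵ). Then 0 < |z − 1| < δ forces both bounds, so |(-6z - 9)/(z + 3) + 15/4| < ϵ.

δ = min(2, (8/9)ϵ)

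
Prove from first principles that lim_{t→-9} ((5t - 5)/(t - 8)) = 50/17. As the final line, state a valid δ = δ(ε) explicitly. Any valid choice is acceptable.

δ = min(17/2, (289/70)ε)

Suppose ε > 0. We want δ > 0 with 0 < |t + 9| < δ ⇒ |(5t - 5)/(t - 8) − (50/17)| < ε.
Combining over a common denominator, (5t - 5)/(t - 8) − (50/17) = [(5t - 5)·(-17) − (-50)·(t - 8)] / [(-17)·(t - 8)] = -35(t + 9) / ((-17)(t - 8)).
So |(5t - 5)/(t - 8) − (50/17)| = 35|t + 9| / (17·|t − 8|).
Restrict δ ≤ 17/2. Then |t + 9| < 17/2 gives |t − 8| = |(t + 9) + (-17)| ≥ 17 − 17/2 = 17/2.
Hence |(5t - 5)/(t - 8) − (50/17)| < 35|t + 9|/(17·(17/2)) = (70/289)|t + 9|, which is < ε once |t + 9| < (289/70)ε.
Take δ = min(17/2, (289/70)ε). Then 0 < |t + 9| < δ forces both bounds, so |(5t - 5)/(t - 8) − (50/17)| < ε.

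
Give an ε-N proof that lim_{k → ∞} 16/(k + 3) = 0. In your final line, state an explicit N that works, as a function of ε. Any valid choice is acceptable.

N = 16/ε

Suppose ε > 0. For k ≥ 1, |16/(k + 3) − 0| = 16/(k + 3) ≤ 16/k.
We need 16/k < ε, i.e. k > 16/ε.
Take N = 16/ε. If k > N then |16/(k + 3)| ≤ 16/k < ε.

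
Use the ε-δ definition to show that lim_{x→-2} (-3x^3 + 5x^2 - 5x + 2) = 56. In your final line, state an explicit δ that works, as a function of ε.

δ = min(2, ε/119)

Fix ε > 0. We want δ > 0 such that 0 < |x + 2| < δ implies |(-3x^3 + 5x^2 - 5x + 2) − 56| < ε.
(-3x^3 + 5x^2 - 5x + 2) − 56 = -3x^3 + 5x^2 - 5x - 54 = (x + 2)(-3x^2 + 11x - 27).
So |(-3x^3 + 5x^2 - 5x + 2) − 56| = |x + 2|·|-3x^2 + 11x - 27|.
Assume first that |x + 2| < 2, so |x| < 4. Then |-3x^2 + 11x - 27| ≤ 3·4^2 + 11·4 + 27 = 119.
Hence |(-3x^3 + 5x^2 - 5x + 2) − 56| ≤ 119|x + 2| < ε provided |x + 2| < ε/119.
Choosing δ = min(2, ε/119) ensures both conditions, hence |(-3x^3 + 5x^2 - 5x + 2) − 56| < ε.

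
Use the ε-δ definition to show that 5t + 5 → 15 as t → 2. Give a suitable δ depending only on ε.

Suppose ε > 0. We need δ > 0 so that 0 < |t − 2| < δ implies |(5t + 5) − 15| < ε.
|(5t + 5) − 15| = |5t - 10| = 5|t − 2|.
So 5|t − 2| < ε exactly when |t − 2| < ε/5.
Take δ = ε/5. If 0 < |t − 2| < δ then |(5t + 5) − 15| = 5|t − 2| < 5·(ε/5) = ε.

δ = ε/5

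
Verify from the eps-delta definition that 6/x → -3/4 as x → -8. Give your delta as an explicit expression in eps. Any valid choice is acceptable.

Let eps > 0 be given. We seek delta > 0 such that 0 < |x + 8| < delta implies |6/x + 3/4| < eps.
|6/x + 3/4| = 6·|-8 − x|/(8·|x|) = 6|x + 8|/(8|x|).
Restrict delta ≤ 4. Then |x + 8| < 4 gives |x| > 4, so 8|x| > 32.
Then |6/x + 3/4| < 6|x + 8|/32, which is < eps when |x + 8| < (16/3)eps.
Take delta = min(4, (16/3)eps). Then 0 < |x + 8| < delta gives both |x + 8| < 4 and |x + 8| < (16/3)eps, so |6/x + 3/4| < eps.

delta = min(4, (16/3)eps)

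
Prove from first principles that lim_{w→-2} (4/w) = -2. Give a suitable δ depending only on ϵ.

δ = min(1, (1/2)ϵ)

Let ϵ > 0. We seek δ > 0 such that 0 < |w + 2| < δ implies |4/w + 2| < ϵ.
|4/w + 2| = 4·|-2 − w|/(2·|w|) = 4|w + 2|/(2|w|).
Restrict δ ≤ 1. Then |w + 2| < 1 gives |w| > 1, so 2|w| > 2.
Then |4/w + 2| < 4|w + 2|/2, which is < ϵ when |w + 2| < (1/2)ϵ.
Take δ = min(1, (1/2)ϵ). Then 0 < |w + 2| < δ gives both |w + 2| < 1 and |w + 2| < (1/2)ϵ, so |4/w + 2| < ϵ.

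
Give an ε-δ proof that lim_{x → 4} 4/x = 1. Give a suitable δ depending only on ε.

δ = min(2, 2ε)

Let ε > 0. We seek δ > 0 such that 0 < |x − 4| < δ implies |4/x − 1| < ε.
|4/x − 1| = 4·|4 − x|/(4·|x|) = 4|x − 4|/(4|x|).
Require δ ≤ 2 so that |x| > 4 − 2 = 2, hence 4|x| > 8.
Then |4/x − 1| < 4|x − 4|/8, which is < ε when |x − 4| < 2ε.
Take δ = min(2, 2ε). Then 0 < |x − 4| < δ gives both |x − 4| < 2 and |x − 4| < 2ε, so |4/x − 1| < ε.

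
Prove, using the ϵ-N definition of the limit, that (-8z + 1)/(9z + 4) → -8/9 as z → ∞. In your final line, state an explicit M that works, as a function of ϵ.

M = (41/81)/ϵ

Suppose ϵ > 0. We seek M > 0 such that z > M implies |(-8z + 1)/(9z + 4) + 8/9| < ϵ.
(-8z + 1)/(9z + 4) + 8/9 = (9(-8z + 1) − (-8)(9z + 4)) / (9(9z + 4)) = 41/(9(9z + 4)).
For z > 0 we have 9z + 4 > 9z, so |(-8z + 1)/(9z + 4) + 8/9| = 41/(9(9z + 4)) < 41/(9·9z) = (41/81)/z.
Thus |(-8z + 1)/(9z + 4) + 8/9| < ϵ whenever z > (41/81)/ϵ.
Take M = (41/81)/ϵ. If z > M then |(-8z + 1)/(9z + 4) + 8/9| < (41/81)/z < ϵ.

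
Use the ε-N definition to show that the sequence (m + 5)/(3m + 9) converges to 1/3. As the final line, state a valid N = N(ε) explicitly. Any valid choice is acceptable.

N = (2/3)/ε

Let ε > 0 be given. For m ≥ 1, |(m + 5)/(3m + 9) − (1/3)| = |6|/(3(3m + 9)) = 6/(3(3m + 9)).
Since 3m + 9 ≥ 3m for m ≥ 1, this is ≤ 6/(3·3m) = (2/3)/m.
So |(m + 5)/(3m + 9) − (1/3)| < ε whenever m > (2/3)/ε.
Take N = (2/3)/ε. If m > N then |(m + 5)/(3m + 9) − (1/3)| ≤ (2/3)/m < ε.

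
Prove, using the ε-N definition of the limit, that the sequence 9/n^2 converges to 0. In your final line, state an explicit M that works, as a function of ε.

M = (9/ε)^{1/2}

Suppose ε > 0. For n ≥ 1, |9/n^2 − 0| = 9/n^2.
9/n^2 < ε ⇔ n^2 > 9/ε ⇔ n > (9/ε)^{1/2}.
Take M = (9/ε)^{1/2}. Then n > M implies 9/n^2 < ε.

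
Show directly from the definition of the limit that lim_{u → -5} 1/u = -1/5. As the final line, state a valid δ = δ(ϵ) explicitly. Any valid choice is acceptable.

Suppose ϵ > 0. We seek δ > 0 such that 0 < |u + 5| < δ implies |1/u + 1/5| < ϵ.
|1/u + 1/5| = |-5 − u|/(5·|u|) = |u + 5|/(5|u|).
Require δ ≤ 5/2 so that |u| > 5 − 5/2 = 5/2, hence 5|u| > 25/2.
Then |1/u + 1/5| < |u + 5|/(25/2), which is < ϵ when |u + 5| < (25/2)ϵ.
Take δ = min(5/2, (25/2)ϵ). Then 0 < |u + 5| < δ gives both |u + 5| < 5/2 and |u + 5| < (25/2)ϵ, so |1/u + 1/5| < ϵ.

δ = min(5/2, (25/2)ϵ)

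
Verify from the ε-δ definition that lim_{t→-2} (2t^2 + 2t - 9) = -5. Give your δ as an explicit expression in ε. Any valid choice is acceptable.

δ = min(1, ε/8)

Let ε > 0. We want δ > 0 such that 0 < |t + 2| < δ implies |(2t^2 + 2t - 9) + 5| < ε.
(2t^2 + 2t - 9) + 5 = 2t^2 + 2t - 4 = (t + 2)(2t - 2).
So |(2t^2 + 2t - 9) + 5| = |t + 2|·|2t - 2|.
Require δ ≤ 1. Then |t + 2| < 1 gives |t| < 3, and by the triangle inequality |2t - 2| ≤ 2·3 + 2 = 8.
Hence |(2t^2 + 2t - 9) + 5| ≤ 8|t + 2| < ε provided |t + 2| < ε/8.
Take δ = min(1, ε/8). Then 0 < |t + 2| < δ gives both |t + 2| < 1 and |t + 2| < ε/8, so |(2t^2 + 2t - 9) + 5| < ε.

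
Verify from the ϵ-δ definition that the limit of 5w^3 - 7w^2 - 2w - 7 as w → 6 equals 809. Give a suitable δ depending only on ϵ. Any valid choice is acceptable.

Suppose ϵ > 0. We want δ > 0 such that 0 < |w − 6| < δ implies |(5w^3 - 7w^2 - 2w - 7) − 809| < ϵ.
(5w^3 - 7w^2 - 2w - 7) − 809 = 5w^3 - 7w^2 - 2w - 816 = (w − 6)(5w^2 + 23w + 136).
So |(5w^3 - 7w^2 - 2w - 7) − 809| = |w − 6|·|5w^2 + 23w + 136|.
Require δ ≤ 1. Then |w − 6| < 1 gives |w| < 7, and by the triangle inequality |5w^2 + 23w + 136| ≤ 5·7^2 + 23·7 + 136 = 542.
Hence |(5w^3 - 7w^2 - 2w - 7) − 809| ≤ 542|w − 6| < ϵ provided |w − 6| < ϵ/542.
Choosing δ = min(1, ϵ/542) ensures both conditions, hence |(5w^3 - 7w^2 - 2w - 7) − 809| < ϵ.

δ = min(1, ϵ/542)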